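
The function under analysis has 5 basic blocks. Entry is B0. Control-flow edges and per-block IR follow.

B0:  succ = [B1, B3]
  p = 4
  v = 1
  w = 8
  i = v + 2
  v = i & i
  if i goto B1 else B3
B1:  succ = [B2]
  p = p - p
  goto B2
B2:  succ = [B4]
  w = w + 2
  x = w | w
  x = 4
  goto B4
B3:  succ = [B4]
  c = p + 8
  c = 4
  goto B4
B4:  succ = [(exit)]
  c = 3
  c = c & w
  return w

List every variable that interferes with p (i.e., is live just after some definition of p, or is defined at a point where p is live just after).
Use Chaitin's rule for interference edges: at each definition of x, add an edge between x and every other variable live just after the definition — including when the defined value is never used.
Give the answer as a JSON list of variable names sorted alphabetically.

Block summaries:
  B0 def {i,p,v,w} use ∅
  B1 def {p} use {p}
  B2 def {w,x} use {w}
  B3 def {c} use {p}
  B4 def {c} use {w}

Backward fixpoint:
  B0: in=∅ out={p,w}
  B1: in={p,w} out={w}
  B2: in={w} out={w}
  B3: in={p,w} out={w}
  B4: in={w} out=∅

Interference:
  c↔{w}
  i↔{p,v,w}
  p↔{i,v,w}
  v↔{i,p,w}
  w↔{c,i,p,v,x}
  x↔{w}

N(p) = ["i", "v", "w"]

Answer: ["i", "v", "w"]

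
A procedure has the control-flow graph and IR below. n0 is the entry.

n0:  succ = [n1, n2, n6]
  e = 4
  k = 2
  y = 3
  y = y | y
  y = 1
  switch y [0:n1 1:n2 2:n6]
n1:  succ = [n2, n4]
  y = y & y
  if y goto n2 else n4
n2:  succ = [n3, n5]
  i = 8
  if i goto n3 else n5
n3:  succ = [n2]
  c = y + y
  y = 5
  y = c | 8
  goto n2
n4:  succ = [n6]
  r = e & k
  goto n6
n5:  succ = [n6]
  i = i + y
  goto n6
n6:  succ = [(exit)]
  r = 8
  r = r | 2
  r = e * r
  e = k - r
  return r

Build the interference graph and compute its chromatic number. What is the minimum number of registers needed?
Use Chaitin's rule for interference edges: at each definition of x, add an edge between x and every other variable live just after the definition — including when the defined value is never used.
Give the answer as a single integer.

Per-block:
  n0 def {e,k,y} use ∅
  n1 def {y} use {y}
  n2 def {i} use ∅
  n3 def {c,y} use {y}
  n4 def {r} use {e,k}
  n5 def {i} use {i,y}
  n6 def {e,r} use {e,k}

Backward fixpoint:
  n0 li=∅ lo={e,k,y}
  n1 li={e,k,y} lo={e,k,y}
  n2 li={e,k,y} lo={e,i,k,y}
  n3 li={e,k,y} lo={e,k,y}
  n4 li={e,k} lo={e,k}
  n5 li={e,i,k,y} lo={e,k}
  n6 li={e,k} lo=∅

Interfere edges:
  c: {e,k,y}
  e: {c,i,k,r,y}
  i: {e,k,y}
  k: {c,e,i,r,y}
  r: {e,k}
  y: {c,e,i,k}

Registers:
  clique {c,e,k,y} ⇒ need ≥ 4
  assign c→r3 e→r0 i→r3 k→r1 r→r2 y→r2 — no edge inside a register ⇒ χ ≤ 4
  χ = 4

Answer: 4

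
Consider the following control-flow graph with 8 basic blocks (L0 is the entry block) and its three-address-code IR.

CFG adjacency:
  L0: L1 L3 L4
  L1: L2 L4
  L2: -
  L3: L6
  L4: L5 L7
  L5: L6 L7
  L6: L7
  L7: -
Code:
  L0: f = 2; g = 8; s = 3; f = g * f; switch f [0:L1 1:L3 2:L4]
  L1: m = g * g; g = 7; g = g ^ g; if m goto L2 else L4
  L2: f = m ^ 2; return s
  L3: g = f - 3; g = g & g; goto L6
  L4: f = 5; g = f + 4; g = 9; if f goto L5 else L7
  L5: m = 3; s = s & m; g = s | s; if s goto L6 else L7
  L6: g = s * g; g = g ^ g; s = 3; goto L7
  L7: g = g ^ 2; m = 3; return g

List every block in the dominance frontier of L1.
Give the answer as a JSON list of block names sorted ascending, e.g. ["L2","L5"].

Answer: ["L4"]

Derivation:
idom tree: L1←L0 L2←L1 L3←L0 L4←L0 L5←L4 L6←L0 L7←L0
Dom∩ at merges:
  L4: preds {L0,L1}: {L0} ∩ {L0,L1} = {L0}; idom=L0
  L6: preds {L3,L5}: {L0,L3} ∩ {L0,L4,L5} = {L0}; idom=L0
  L7: preds {L4,L5,L6}: {L0,L4} ∩ {L0,L4,L5} ∩ {L0,L6} = {L0}; idom=L0

DF walk-up:
  L4←L0: walk · to L0
  L4←L1: walk L1 to L0
  L6←L3: walk L3 to L0
  L6←L5: walk L5→L4 to L0
  L7←L4: walk L4 to L0
  L7←L5: walk L5→L4 to L0
  L7←L6: walk L6 to L0
  L0 → ∅
  L1 → {L4}
  L2 → ∅
  L3 → {L6}
  L4 → {L6,L7}
  L5 → {L6,L7}
  L6 → {L7}
  L7 → ∅

DF(L1) = ["L4"]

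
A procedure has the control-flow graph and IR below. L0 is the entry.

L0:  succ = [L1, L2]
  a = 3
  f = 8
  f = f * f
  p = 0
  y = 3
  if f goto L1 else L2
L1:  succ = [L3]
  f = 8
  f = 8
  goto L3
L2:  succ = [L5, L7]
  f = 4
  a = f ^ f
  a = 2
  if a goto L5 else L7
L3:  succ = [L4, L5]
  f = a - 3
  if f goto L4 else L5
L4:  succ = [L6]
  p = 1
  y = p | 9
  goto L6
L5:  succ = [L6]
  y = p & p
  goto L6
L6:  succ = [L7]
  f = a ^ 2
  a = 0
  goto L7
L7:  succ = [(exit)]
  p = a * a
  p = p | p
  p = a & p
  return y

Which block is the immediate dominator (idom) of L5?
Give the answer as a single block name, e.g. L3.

Answer: L0

Analysis:
idom tree: L1←L0 L2←L0 L3←L1 L4←L3 L5←L0 L6←L0 L7←L0
Dom at joins:
  L5: preds {L2,L3}: {L0,L2} ∩ {L0,L1,L3} = {L0}; idom=L0
  L6: preds {L4,L5}: {L0,L1,L3,L4} ∩ {L0,L5} = {L0}; idom=L0
  L7: preds {L2,L6}: {L0,L2} ∩ {L0,L6} = {L0}; idom=L0

idom(L5) = L0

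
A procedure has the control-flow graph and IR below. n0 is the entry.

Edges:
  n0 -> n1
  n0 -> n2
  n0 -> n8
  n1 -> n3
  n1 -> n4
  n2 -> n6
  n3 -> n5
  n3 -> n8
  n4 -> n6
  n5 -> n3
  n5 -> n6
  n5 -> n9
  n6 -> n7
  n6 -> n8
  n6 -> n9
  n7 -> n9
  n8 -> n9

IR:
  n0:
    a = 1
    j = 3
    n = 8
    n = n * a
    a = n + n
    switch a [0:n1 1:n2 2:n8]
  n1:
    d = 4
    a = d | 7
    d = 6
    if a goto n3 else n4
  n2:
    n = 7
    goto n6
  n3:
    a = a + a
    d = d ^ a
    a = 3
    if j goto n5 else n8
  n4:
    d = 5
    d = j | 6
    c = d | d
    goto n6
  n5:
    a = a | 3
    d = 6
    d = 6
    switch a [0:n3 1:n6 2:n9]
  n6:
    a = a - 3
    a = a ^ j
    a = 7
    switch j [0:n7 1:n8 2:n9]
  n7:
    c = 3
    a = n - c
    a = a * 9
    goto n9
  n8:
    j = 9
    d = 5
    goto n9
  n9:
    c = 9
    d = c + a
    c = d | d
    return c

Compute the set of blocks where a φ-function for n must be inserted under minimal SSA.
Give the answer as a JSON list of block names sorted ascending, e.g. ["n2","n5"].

Answer: ["n6", "n8", "n9"]

Derivation:
idom tree: n1←n0 n2←n0 n3←n1 n4←n1 n5←n3 n6←n0 n7←n6 n8←n0 n9←n0
Dom∩ at merges:
  n3: preds {n1,n5}: {n0,n1} ∩ {n0,n1,n3,n5} = {n0,n1}; idom=n1
  n6: preds {n2,n4,n5}: {n0,n2} ∩ {n0,n1,n4} ∩ {n0,n1,n3,n5} = {n0}; idom=n0
  n8: preds {n0,n3,n6}: {n0} ∩ {n0,n1,n3} ∩ {n0,n6} = {n0}; idom=n0
  n9: preds {n5,n6,n7,n8}: {n0,n1,n3,n5} ∩ {n0,n6} ∩ {n0,n6,n7} ∩ {n0,n8} = {n0}; idom=n0

DF derivation:
  join n3 pred n1: · stop@n1
  join n3 pred n5: n5→n3 stop@n1
  join n6 pred n2: n2 stop@n0
  join n6 pred n4: n4→n1 stop@n0
  join n6 pred n5: n5→n3→n1 stop@n0
  join n8 pred n0: · stop@n0
  join n8 pred n3: n3→n1 stop@n0
  join n8 pred n6: n6 stop@n0
  join n9 pred n5: n5→n3→n1 stop@n0
  join n9 pred n6: n6 stop@n0
  join n9 pred n7: n7→n6 stop@n0
  join n9 pred n8: n8 stop@n0
  DF(n0)=∅
  DF(n1)={n6,n8,n9}
  DF(n2)={n6}
  DF(n3)={n3,n6,n8,n9}
  DF(n4)={n6}
  DF(n5)={n3,n6,n9}
  DF(n6)={n8,n9}
  DF(n7)={n9}
  DF(n8)={n9}
  DF(n9)=∅

φ for n: defs {n0,n2}
  DF⁺ = {n6,n8,n9}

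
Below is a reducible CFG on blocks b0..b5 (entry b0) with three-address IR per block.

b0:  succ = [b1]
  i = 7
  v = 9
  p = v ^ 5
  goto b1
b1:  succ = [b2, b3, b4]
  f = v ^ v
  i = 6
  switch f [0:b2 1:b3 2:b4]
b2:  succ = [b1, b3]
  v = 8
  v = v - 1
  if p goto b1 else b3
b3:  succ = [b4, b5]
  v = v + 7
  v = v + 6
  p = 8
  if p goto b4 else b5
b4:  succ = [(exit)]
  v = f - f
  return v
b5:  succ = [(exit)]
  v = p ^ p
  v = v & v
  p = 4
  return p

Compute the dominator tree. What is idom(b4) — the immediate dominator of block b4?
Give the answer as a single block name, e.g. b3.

idom tree: b1←b0 b2←b1 b3←b1 b4←b1 b5←b3
Join-block Dom:
  b1: preds {b0,b2}: {b0} ∩ {b0,b1,b2} = {b0}; idom=b0
  b3: preds {b1,b2}: {b0,b1} ∩ {b0,b1,b2} = {b0,b1}; idom=b1
  b4: preds {b1,b3}: {b0,b1} ∩ {b0,b1,b3} = {b0,b1}; idom=b1

idom(b4) = b1

Answer: b1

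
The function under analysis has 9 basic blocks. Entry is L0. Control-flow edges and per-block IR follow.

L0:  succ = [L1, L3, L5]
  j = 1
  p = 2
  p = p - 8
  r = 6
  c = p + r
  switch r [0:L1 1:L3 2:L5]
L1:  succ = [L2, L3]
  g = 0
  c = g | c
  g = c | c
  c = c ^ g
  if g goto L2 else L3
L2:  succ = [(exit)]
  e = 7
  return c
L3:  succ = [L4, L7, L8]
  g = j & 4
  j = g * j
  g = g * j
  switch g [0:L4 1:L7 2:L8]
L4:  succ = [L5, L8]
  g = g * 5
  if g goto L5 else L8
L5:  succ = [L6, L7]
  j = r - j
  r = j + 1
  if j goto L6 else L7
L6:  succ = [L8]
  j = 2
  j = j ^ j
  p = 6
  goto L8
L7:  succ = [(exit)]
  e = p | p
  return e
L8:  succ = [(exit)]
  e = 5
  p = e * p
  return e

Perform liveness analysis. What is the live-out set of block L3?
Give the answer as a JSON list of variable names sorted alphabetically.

Answer: ["g", "j", "p", "r"]

Analysis:
Per-block:
  L0: def={c,j,p,r} ue=∅
  L1: def={c,g} ue={c}
  L2: def={e} ue={c}
  L3: def={g,j} ue={j}
  L4: def={g} ue={g}
  L5: def={j,r} ue={j,r}
  L6: def={j,p} ue=∅
  L7: def={e} ue={p}
  L8: def={e,p} ue={p}

Backward fixpoint:
  L0 li=∅ lo={c,j,p,r}
  L1 li={c,j,p,r} lo={c,j,p,r}
  L2 li={c} lo=∅
  L3 li={j,p,r} lo={g,j,p,r}
  L4 li={g,j,p,r} lo={j,p,r}
  L5 li={j,p,r} lo={p}
  L6 li=∅ lo={p}
  L7 li={p} lo=∅
  L8 li={p} lo=∅

live-out(L3) = ["g", "j", "p", "r"]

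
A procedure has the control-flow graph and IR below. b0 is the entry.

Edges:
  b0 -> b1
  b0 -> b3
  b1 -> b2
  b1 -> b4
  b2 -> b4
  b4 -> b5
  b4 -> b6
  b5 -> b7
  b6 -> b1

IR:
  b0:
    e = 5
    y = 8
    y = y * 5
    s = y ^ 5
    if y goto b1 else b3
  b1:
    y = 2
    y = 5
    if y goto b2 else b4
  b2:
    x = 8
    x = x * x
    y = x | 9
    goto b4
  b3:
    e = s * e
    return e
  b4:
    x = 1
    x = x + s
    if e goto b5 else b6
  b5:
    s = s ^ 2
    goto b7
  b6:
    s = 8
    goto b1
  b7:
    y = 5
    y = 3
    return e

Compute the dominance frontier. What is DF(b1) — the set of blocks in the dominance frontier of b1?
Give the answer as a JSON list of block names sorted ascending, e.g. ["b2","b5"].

Answer: ["b1"]

Working:
idom tree: b1←b0 b2←b1 b3←b0 b4←b1 b5←b4 b6←b4 b7←b5
Join-block Dom:
  b1: preds {b0,b6}: {b0} ∩ {b0,b1,b4,b6} = {b0}; idom=b0
  b4: preds {b1,b2}: {b0,b1} ∩ {b0,b1,b2} = {b0,b1}; idom=b1

DF walk-up:
  join b1 pred b0: · stop@b0
  join b1 pred b6: b6→b4→b1 stop@b0
  join b4 pred b1: · stop@b1
  join b4 pred b2: b2 stop@b1
  b0: DF=∅
  b1: DF={b1}
  b2: DF={b4}
  b3: DF=∅
  b4: DF={b1}
  b5: DF=∅
  b6: DF={b1}
  b7: DF=∅

DF(b1) = ["b1"]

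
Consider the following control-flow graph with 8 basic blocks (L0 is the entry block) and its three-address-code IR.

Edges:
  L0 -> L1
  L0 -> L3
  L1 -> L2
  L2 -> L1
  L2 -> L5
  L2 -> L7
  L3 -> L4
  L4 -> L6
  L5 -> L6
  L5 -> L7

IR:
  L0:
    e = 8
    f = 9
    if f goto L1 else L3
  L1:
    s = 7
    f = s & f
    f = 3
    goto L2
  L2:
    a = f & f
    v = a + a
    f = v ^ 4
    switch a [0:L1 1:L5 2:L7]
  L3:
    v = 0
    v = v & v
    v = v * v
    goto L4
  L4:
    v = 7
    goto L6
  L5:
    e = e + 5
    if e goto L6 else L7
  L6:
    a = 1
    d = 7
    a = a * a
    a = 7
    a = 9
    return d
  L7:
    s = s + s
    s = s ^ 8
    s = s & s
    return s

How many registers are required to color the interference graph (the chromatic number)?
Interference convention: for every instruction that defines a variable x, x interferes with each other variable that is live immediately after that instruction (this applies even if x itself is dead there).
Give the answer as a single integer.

def/use:
  L0 def {e,f} use ∅
  L1 def {f,s} use {f}
  L2 def {a,f,v} use {f}
  L3 def {v} use ∅
  L4 def {v} use ∅
  L5 def {e} use {e}
  L6 def {a,d} use ∅
  L7 def {s} use {s}

Backward fixpoint:
  L0 li=∅ lo={e,f}
  L1 li={e,f} lo={e,f,s}
  L2 li={e,f,s} lo={e,f,s}
  L3 li=∅ lo=∅
  L4 li=∅ lo=∅
  L5 li={e,s} lo={s}
  L6 li=∅ lo=∅
  L7 li={s} lo=∅

Interfere edges:
  a: {d,e,f,s,v}
  d: {a}
  e: {a,f,s,v}
  f: {a,e,s}
  s: {a,e,f,v}
  v: {a,e,s}

Colouring:
  lower bound: {a,e,f,s} mutually conflict ⇒ χ ≥ 4
  4-colouring: c0={a}  c1={d,e}  c2={s}  c3={f,v}
  χ = 4

Answer: 4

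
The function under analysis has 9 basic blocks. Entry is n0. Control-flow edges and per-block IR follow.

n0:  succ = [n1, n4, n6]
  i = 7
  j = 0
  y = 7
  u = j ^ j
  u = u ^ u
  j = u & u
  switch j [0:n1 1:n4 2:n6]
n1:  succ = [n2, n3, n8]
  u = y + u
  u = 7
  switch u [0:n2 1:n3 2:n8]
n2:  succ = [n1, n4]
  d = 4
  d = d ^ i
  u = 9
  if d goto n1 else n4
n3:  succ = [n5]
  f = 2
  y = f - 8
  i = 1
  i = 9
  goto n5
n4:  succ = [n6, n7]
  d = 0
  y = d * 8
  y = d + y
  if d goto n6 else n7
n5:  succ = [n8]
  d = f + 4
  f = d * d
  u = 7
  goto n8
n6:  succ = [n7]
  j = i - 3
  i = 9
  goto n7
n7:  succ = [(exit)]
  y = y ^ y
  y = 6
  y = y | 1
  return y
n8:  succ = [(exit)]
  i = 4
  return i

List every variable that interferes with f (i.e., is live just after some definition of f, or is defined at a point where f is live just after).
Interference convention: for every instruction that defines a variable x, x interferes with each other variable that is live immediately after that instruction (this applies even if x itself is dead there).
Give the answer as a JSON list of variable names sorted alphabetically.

Answer: ["i", "y"]

Working:
Block summaries:
  n0 def {i,j,u,y} use ∅
  n1 def {u} use {u,y}
  n2 def {d,u} use {i}
  n3 def {f,i,y} use ∅
  n4 def {d,y} use ∅
  n5 def {d,f,u} use {f}
  n6 def {i,j} use {i}
  n7 def {y} use {y}
  n8 def {i} use ∅

Live sets:
  live n0: ∅→{i,u,y}
  live n1: {i,u,y}→{i,y}
  live n2: {i,y}→{i,u,y}
  live n3: ∅→{f}
  live n4: {i}→{i,y}
  live n5: {f}→∅
  live n6: {i,y}→{y}
  live n7: {y}→∅
  live n8: ∅→∅

Interfere edges:
  d: {i,u,y}
  f: {i,y}
  i: {d,f,j,u,y}
  j: {i,u,y}
  u: {d,i,j,y}
  y: {d,f,i,j,u}

N(f) = ["i", "y"]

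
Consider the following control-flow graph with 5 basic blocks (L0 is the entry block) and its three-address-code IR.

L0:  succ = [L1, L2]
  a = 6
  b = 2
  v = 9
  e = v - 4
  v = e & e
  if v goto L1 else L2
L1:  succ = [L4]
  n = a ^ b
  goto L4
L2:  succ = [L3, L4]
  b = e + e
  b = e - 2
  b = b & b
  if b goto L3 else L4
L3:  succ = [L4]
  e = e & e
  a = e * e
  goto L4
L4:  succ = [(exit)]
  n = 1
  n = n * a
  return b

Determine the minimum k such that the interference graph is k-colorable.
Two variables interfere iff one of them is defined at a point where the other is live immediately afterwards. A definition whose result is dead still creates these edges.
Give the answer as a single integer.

Answer: 4

Analysis:
Per-block:
  L0: def={a,b,e,v} ue=∅
  L1: def={n} ue={a,b}
  L2: def={b} ue={e}
  L3: def={a,e} ue={e}
  L4: def={n} ue={a,b}

Backward fixpoint:
  L0 li=∅ lo={a,b,e}
  L1 li={a,b} lo={a,b}
  L2 li={a,e} lo={a,b,e}
  L3 li={b,e} lo={a,b}
  L4 li={a,b} lo=∅

Interfere edges:
  a↔{b,e,n,v}
  b↔{a,e,n,v}
  e↔{a,b,v}
  n↔{a,b}
  v↔{a,b,e}

Registers:
  {a,b,e,v} pairwise interfere (4-clique) ⇒ χ ≥ 4
  assign a→c0 b→c1 e→c2 n→c2 v→c3 — no edge inside a register ⇒ χ ≤ 4
  χ = 4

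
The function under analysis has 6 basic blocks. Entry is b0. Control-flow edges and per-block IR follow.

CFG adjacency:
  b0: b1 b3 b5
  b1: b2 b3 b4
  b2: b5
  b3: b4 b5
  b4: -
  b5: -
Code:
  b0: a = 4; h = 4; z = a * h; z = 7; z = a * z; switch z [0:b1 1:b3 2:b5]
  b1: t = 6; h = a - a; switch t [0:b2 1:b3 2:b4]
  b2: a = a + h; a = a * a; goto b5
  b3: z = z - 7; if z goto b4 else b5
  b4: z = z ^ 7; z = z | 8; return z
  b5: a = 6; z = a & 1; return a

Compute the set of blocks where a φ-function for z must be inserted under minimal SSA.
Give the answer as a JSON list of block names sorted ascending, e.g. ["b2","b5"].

idom tree: b1←b0 b2←b1 b3←b0 b4←b0 b5←b0
Join-block Dom:
  b3: preds {b0,b1}: {b0} ∩ {b0,b1} = {b0}; idom=b0
  b4: preds {b1,b3}: {b0,b1} ∩ {b0,b3} = {b0}; idom=b0
  b5: preds {b0,b2,b3}: {b0} ∩ {b0,b1,b2} ∩ {b0,b3} = {b0}; idom=b0

DF walk-up:
  join b3 pred b0: · stop@b0
  join b3 pred b1: b1 stop@b0
  join b4 pred b1: b1 stop@b0
  join b4 pred b3: b3 stop@b0
  join b5 pred b0: · stop@b0
  join b5 pred b2: b2→b1 stop@b0
  join b5 pred b3: b3 stop@b0
  b0: DF=∅
  b1: DF={b3,b4,b5}
  b2: DF={b5}
  b3: DF={b4,b5}
  b4: DF=∅
  b5: DF=∅

φ for z: defs {b0,b3,b4,b5}
  DF⁺ = {b4,b5}

Answer: ["b4", "b5"]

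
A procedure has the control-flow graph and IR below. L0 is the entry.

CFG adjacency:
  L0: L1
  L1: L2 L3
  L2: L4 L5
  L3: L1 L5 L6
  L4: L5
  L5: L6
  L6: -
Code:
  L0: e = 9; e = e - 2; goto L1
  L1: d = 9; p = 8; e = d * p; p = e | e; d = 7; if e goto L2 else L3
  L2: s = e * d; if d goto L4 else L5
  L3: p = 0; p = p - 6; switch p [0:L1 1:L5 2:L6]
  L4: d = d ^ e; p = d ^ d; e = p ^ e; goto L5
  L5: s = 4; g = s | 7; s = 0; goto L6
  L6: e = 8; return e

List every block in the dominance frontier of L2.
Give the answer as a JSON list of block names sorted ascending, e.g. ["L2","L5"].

Answer: ["L5"]

Derivation:
idom tree: L1←L0 L2←L1 L3←L1 L4←L2 L5←L1 L6←L1
Join-block Dom:
  L1: preds {L0,L3}: {L0} ∩ {L0,L1,L3} = {L0}; idom=L0
  L5: preds {L2,L3,L4}: {L0,L1,L2} ∩ {L0,L1,L3} ∩ {L0,L1,L2,L4} = {L0,L1}; idom=L1
  L6: preds {L3,L5}: {L0,L1,L3} ∩ {L0,L1,L5} = {L0,L1}; idom=L1

DF walk-up:
  join L1 pred L0: · stop@L0
  join L1 pred L3: L3→L1 stop@L0
  join L5 pred L2: L2 stop@L1
  join L5 pred L3: L3 stop@L1
  join L5 pred L4: L4→L2 stop@L1
  join L6 pred L3: L3 stop@L1
  join L6 pred L5: L5 stop@L1
  DF(L0)=∅
  DF(L1)={L1}
  DF(L2)={L5}
  DF(L3)={L1,L5,L6}
  DF(L4)={L5}
  DF(L5)={L6}
  DF(L6)=∅

DF(L2) = ["L5"]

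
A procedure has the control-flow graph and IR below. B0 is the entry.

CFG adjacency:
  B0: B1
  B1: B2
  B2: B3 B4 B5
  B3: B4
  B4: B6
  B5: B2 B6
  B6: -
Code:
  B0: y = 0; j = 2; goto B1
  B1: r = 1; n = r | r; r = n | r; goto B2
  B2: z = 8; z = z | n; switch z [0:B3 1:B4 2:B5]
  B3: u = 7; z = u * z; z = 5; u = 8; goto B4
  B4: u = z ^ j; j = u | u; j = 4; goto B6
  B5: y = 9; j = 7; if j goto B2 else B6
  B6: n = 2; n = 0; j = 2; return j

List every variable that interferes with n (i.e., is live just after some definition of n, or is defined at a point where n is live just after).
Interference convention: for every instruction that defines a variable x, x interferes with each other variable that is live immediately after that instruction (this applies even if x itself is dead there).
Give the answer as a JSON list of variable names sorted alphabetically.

def/use:
  B0: def={j,y} ue=∅
  B1: def={n,r} ue=∅
  B2: def={z} ue={n}
  B3: def={u,z} ue={z}
  B4: def={j,u} ue={j,z}
  B5: def={j,y} ue=∅
  B6: def={j,n} ue=∅

Backward fixpoint:
  live B0: ∅→{j}
  live B1: {j}→{j,n}
  live B2: {j,n}→{j,n,z}
  live B3: {j,z}→{j,z}
  live B4: {j,z}→∅
  live B5: {n}→{j,n}
  live B6: ∅→∅

Conflict graph:
  j: {n,r,u,z}
  n: {j,r,y,z}
  r: {j,n}
  u: {j,z}
  y: {n}
  z: {j,n,u}

N(n) = ["j", "r", "y", "z"]

Answer: ["j", "r", "y", "z"]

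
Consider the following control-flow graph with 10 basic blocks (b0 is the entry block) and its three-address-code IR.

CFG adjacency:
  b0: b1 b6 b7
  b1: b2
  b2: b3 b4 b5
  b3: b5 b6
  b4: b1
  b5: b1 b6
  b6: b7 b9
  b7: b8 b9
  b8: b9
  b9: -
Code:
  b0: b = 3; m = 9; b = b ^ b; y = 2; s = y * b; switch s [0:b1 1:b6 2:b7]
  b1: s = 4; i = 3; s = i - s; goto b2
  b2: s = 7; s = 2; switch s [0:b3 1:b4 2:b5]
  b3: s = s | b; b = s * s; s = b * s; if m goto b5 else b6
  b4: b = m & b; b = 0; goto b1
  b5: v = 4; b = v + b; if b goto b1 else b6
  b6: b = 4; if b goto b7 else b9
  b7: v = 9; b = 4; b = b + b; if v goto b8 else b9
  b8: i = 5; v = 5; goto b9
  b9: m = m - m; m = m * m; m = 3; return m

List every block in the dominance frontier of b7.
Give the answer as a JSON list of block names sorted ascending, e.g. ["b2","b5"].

Answer: ["b9"]

Working:
idom tree: b1←b0 b2←b1 b3←b2 b4←b2 b5←b2 b6←b0 b7←b0 b8←b7 b9←b0
Join-block Dom:
  b1: preds {b0,b4,b5}: {b0} ∩ {b0,b1,b2,b4} ∩ {b0,b1,b2,b5} = {b0}; idom=b0
  b5: preds {b2,b3}: {b0,b1,b2} ∩ {b0,b1,b2,b3} = {b0,b1,b2}; idom=b2
  b6: preds {b0,b3,b5}: {b0} ∩ {b0,b1,b2,b3} ∩ {b0,b1,b2,b5} = {b0}; idom=b0
  b7: preds {b0,b6}: {b0} ∩ {b0,b6} = {b0}; idom=b0
  b9: preds {b6,b7,b8}: {b0,b6} ∩ {b0,b7} ∩ {b0,b7,b8} = {b0}; idom=b0

DF derivation:
  join b1 pred b0: · stop@b0
  join b1 pred b4: b4→b2→b1 stop@b0
  join b1 pred b5: b5→b2→b1 stop@b0
  join b5 pred b2: · stop@b2
  join b5 pred b3: b3 stop@b2
  join b6 pred b0: · stop@b0
  join b6 pred b3: b3→b2→b1 stop@b0
  join b6 pred b5: b5→b2→b1 stop@b0
  join b7 pred b0: · stop@b0
  join b7 pred b6: b6 stop@b0
  join b9 pred b6: b6 stop@b0
  join b9 pred b7: b7 stop@b0
  join b9 pred b8: b8→b7 stop@b0
  DF(b0)=∅
  DF(b1)={b1,b6}
  DF(b2)={b1,b6}
  DF(b3)={b5,b6}
  DF(b4)={b1}
  DF(b5)={b1,b6}
  DF(b6)={b7,b9}
  DF(b7)={b9}
  DF(b8)={b9}
  DF(b9)=∅

DF(b7) = ["b9"]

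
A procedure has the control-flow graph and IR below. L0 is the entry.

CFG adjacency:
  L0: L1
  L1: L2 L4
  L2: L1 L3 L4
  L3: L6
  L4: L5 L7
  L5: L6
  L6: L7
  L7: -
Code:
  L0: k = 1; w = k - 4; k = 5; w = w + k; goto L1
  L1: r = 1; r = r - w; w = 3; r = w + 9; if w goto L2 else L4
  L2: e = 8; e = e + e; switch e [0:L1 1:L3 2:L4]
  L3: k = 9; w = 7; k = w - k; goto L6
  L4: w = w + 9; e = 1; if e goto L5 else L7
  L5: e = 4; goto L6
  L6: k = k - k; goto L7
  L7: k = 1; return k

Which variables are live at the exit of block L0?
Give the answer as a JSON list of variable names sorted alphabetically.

Per-block:
  L0: {k,w} / ∅
  L1: {r,w} / {w}
  L2: {e} / ∅
  L3: {k,w} / ∅
  L4: {e,w} / {w}
  L5: {e} / ∅
  L6: {k} / {k}
  L7: {k} / ∅

Live sets:
  live L0: ∅→{k,w}
  live L1: {k,w}→{k,w}
  live L2: {k,w}→{k,w}
  live L3: ∅→{k}
  live L4: {k,w}→{k}
  live L5: {k}→{k}
  live L6: {k}→∅
  live L7: ∅→∅

live-out(L0) = ["k", "w"]

Answer: ["k", "w"]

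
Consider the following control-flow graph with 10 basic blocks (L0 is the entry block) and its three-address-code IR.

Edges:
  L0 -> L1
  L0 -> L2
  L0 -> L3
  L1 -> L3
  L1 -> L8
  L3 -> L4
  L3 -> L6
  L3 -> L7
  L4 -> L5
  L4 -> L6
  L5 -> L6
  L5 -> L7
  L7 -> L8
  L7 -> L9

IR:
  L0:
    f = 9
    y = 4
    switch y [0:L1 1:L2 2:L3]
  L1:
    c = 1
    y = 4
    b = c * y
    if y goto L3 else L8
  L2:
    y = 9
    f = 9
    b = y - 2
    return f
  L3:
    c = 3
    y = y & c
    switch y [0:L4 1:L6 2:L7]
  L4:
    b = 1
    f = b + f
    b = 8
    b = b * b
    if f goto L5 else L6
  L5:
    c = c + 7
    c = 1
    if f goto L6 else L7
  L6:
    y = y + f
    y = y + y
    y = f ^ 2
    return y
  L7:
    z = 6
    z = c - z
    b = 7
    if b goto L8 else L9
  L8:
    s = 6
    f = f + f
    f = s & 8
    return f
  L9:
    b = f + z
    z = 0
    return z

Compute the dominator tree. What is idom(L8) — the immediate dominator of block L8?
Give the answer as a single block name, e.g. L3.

idom tree: L1←L0 L2←L0 L3←L0 L4←L3 L5←L4 L6←L3 L7←L3 L8←L0 L9←L7
Dom at joins:
  L3: preds {L0,L1}: {L0} ∩ {L0,L1} = {L0}; idom=L0
  L6: preds {L3,L4,L5}: {L0,L3} ∩ {L0,L3,L4} ∩ {L0,L3,L4,L5} = {L0,L3}; idom=L3
  L7: preds {L3,L5}: {L0,L3} ∩ {L0,L3,L4,L5} = {L0,L3}; idom=L3
  L8: preds {L1,L7}: {L0,L1} ∩ {L0,L3,L7} = {L0}; idom=L0

idom(L8) = L0

Answer: L0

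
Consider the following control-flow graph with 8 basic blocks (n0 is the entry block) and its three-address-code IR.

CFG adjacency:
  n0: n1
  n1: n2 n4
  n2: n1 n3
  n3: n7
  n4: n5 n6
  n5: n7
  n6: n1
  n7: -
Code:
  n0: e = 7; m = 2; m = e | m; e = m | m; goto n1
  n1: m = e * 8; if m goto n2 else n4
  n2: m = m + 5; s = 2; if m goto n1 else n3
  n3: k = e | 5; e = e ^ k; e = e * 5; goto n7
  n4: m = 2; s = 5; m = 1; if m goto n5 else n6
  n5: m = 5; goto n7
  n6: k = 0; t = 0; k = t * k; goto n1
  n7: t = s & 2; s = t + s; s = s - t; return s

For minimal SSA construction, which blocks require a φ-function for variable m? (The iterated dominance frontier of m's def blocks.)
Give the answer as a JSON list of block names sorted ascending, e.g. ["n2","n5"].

idom tree: n1←n0 n2←n1 n3←n2 n4←n1 n5←n4 n6←n4 n7←n1
Join-block Dom:
  n1: preds {n0,n2,n6}: {n0} ∩ {n0,n1,n2} ∩ {n0,n1,n4,n6} = {n0}; idom=n0
  n7: preds {n3,n5}: {n0,n1,n2,n3} ∩ {n0,n1,n4,n5} = {n0,n1}; idom=n1

DF derivation:
  join n1 pred n0: · stop@n0
  join n1 pred n2: n2→n1 stop@n0
  join n1 pred n6: n6→n4→n1 stop@n0
  join n7 pred n3: n3→n2 stop@n1
  join n7 pred n5: n5→n4 stop@n1
  DF(n0)=∅
  DF(n1)={n1}
  DF(n2)={n1,n7}
  DF(n3)={n7}
  DF(n4)={n1,n7}
  DF(n5)={n7}
  DF(n6)={n1}
  DF(n7)=∅

φ for m: defs {n0,n1,n2,n4,n5}
  DF⁺ = {n1,n7}

Answer: ["n1", "n7"]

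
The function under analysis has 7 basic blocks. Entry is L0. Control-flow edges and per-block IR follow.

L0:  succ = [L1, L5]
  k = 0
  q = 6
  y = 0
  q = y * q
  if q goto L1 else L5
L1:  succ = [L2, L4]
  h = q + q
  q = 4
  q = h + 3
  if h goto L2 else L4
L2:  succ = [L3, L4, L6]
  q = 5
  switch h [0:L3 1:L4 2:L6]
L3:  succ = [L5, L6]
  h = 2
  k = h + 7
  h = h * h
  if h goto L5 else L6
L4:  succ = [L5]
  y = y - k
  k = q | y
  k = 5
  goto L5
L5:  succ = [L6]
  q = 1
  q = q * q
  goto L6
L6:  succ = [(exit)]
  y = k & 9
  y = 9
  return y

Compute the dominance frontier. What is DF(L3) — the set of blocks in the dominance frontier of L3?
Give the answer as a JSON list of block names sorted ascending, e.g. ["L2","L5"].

idom tree: L1←L0 L2←L1 L3←L2 L4←L1 L5←L0 L6←L0
Dom at joins:
  L4: preds {L1,L2}: {L0,L1} ∩ {L0,L1,L2} = {L0,L1}; idom=L1
  L5: preds {L0,L3,L4}: {L0} ∩ {L0,L1,L2,L3} ∩ {L0,L1,L4} = {L0}; idom=L0
  L6: preds {L2,L3,L5}: {L0,L1,L2} ∩ {L0,L1,L2,L3} ∩ {L0,L5} = {L0}; idom=L0

DF derivation:
  join L4 pred L1: · stop@L1
  join L4 pred L2: L2 stop@L1
  join L5 pred L0: · stop@L0
  join L5 pred L3: L3→L2→L1 stop@L0
  join L5 pred L4: L4→L1 stop@L0
  join L6 pred L2: L2→L1 stop@L0
  join L6 pred L3: L3→L2→L1 stop@L0
  join L6 pred L5: L5 stop@L0
  DF(L0)=∅
  DF(L1)={L5,L6}
  DF(L2)={L4,L5,L6}
  DF(L3)={L5,L6}
  DF(L4)={L5}
  DF(L5)={L6}
  DF(L6)=∅

DF(L3) = ["L5", "L6"]

Answer: ["L5", "L6"]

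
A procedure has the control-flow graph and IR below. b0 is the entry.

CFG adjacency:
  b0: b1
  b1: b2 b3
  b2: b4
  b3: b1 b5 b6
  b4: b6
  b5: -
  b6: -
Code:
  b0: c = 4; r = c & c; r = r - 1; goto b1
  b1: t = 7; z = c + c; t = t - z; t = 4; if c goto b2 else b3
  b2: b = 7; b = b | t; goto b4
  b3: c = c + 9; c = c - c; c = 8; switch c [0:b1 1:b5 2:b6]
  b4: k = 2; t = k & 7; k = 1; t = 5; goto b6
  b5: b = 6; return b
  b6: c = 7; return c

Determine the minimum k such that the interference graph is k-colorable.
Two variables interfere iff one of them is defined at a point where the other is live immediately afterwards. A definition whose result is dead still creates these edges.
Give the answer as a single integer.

Per-block:
  b0: {c,r} / ∅
  b1: {t,z} / {c}
  b2: {b} / {t}
  b3: {c} / {c}
  b4: {k,t} / ∅
  b5: {b} / ∅
  b6: {c} / ∅

Liveness:
  b0 li=∅ lo={c}
  b1 li={c} lo={c,t}
  b2 li={t} lo=∅
  b3 li={c} lo={c}
  b4 li=∅ lo=∅
  b5 li=∅ lo=∅
  b6 li=∅ lo=∅

Interfere edges:
  b↔{t}
  c↔{r,t,z}
  k↔∅
  r↔{c}
  t↔{b,c,z}
  z↔{c,t}

Registers:
  clique {c,t,z} ⇒ need ≥ 3
  assign b→r0 c→r0 k→r0 r→r1 t→r1 z→r2 — no edge inside a register ⇒ χ ≤ 3
  χ = 3

Answer: 3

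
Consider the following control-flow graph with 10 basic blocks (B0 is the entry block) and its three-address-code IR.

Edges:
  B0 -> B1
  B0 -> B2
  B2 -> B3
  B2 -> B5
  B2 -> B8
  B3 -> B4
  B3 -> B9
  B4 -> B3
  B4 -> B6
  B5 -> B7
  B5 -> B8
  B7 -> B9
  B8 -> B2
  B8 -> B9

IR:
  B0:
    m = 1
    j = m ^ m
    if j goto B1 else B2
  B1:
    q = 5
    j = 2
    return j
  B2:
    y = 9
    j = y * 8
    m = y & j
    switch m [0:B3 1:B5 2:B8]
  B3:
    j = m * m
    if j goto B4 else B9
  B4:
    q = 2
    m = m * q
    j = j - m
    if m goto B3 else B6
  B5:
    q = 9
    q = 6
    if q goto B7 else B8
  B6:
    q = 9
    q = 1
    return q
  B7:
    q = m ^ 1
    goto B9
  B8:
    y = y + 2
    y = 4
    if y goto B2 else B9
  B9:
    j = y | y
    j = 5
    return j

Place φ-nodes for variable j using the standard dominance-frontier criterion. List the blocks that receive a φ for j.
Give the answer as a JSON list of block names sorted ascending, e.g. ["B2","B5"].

idom tree: B1←B0 B2←B0 B3←B2 B4←B3 B5←B2 B6←B4 B7←B5 B8←B2 B9←B2
Join-block Dom:
  B2: preds {B0,B8}: {B0} ∩ {B0,B2,B8} = {B0}; idom=B0
  B3: preds {B2,B4}: {B0,B2} ∩ {B0,B2,B3,B4} = {B0,B2}; idom=B2
  B8: preds {B2,B5}: {B0,B2} ∩ {B0,B2,B5} = {B0,B2}; idom=B2
  B9: preds {B3,B7,B8}: {B0,B2,B3} ∩ {B0,B2,B5,B7} ∩ {B0,B2,B8} = {B0,B2}; idom=B2

DF derivation:
  join B2 pred B0: · stop@B0
  join B2 pred B8: B8→B2 stop@B0
  join B3 pred B2: · stop@B2
  join B3 pred B4: B4→B3 stop@B2
  join B8 pred B2: · stop@B2
  join B8 pred B5: B5 stop@B2
  join B9 pred B3: B3 stop@B2
  join B9 pred B7: B7→B5 stop@B2
  join B9 pred B8: B8 stop@B2
  DF(B0)=∅
  DF(B1)=∅
  DF(B2)={B2}
  DF(B3)={B3,B9}
  DF(B4)={B3}
  DF(B5)={B8,B9}
  DF(B6)=∅
  DF(B7)={B9}
  DF(B8)={B2,B9}
  DF(B9)=∅

φ for j: defs {B0,B1,B2,B3,B4,B9}
  DF⁺ = {B2,B3,B9}

Answer: ["B2", "B3", "B9"]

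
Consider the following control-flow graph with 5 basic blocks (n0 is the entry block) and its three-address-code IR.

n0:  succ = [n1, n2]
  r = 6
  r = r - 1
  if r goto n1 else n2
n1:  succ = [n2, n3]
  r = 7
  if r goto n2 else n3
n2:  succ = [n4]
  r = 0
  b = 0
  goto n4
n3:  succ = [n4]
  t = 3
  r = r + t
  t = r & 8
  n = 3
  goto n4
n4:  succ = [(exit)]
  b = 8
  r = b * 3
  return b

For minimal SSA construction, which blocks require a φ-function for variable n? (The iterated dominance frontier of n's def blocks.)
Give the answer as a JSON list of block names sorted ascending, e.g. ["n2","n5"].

Answer: ["n4"]

Analysis:
idom tree: n1←n0 n2←n0 n3←n1 n4←n0
Dom at joins:
  n2: preds {n0,n1}: {n0} ∩ {n0,n1} = {n0}; idom=n0
  n4: preds {n2,n3}: {n0,n2} ∩ {n0,n1,n3} = {n0}; idom=n0

Frontier:
  n2←n0: walk · to n0
  n2←n1: walk n1 to n0
  n4←n2: walk n2 to n0
  n4←n3: walk n3→n1 to n0
  DF(n0)=∅
  DF(n1)={n2,n4}
  DF(n2)={n4}
  DF(n3)={n4}
  DF(n4)=∅

φ for n: defs {n3}
  DF⁺ = {n4}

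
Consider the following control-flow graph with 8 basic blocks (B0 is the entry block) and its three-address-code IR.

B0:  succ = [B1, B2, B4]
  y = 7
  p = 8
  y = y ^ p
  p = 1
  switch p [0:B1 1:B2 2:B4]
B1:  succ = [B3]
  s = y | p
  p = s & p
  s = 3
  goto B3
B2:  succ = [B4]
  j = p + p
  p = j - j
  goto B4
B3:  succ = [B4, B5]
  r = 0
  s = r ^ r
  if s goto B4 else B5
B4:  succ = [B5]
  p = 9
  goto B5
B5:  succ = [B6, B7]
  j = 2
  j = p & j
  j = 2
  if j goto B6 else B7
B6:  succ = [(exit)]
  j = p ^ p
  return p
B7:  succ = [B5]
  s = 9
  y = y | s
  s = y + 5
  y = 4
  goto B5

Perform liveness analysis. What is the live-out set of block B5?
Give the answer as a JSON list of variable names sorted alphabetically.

Block summaries:
  B0 def {p,y} use ∅
  B1 def {p,s} use {p,y}
  B2 def {j,p} use {p}
  B3 def {r,s} use ∅
  B4 def {p} use ∅
  B5 def {j} use {p}
  B6 def {j} use {p}
  B7 def {s,y} use {y}

Live sets:
  B0: in=∅ out={p,y}
  B1: in={p,y} out={p,y}
  B2: in={p,y} out={y}
  B3: in={p,y} out={p,y}
  B4: in={y} out={p,y}
  B5: in={p,y} out={p,y}
  B6: in={p} out=∅
  B7: in={p,y} out={p,y}

live-out(B5) = ["p", "y"]

Answer: ["p", "y"]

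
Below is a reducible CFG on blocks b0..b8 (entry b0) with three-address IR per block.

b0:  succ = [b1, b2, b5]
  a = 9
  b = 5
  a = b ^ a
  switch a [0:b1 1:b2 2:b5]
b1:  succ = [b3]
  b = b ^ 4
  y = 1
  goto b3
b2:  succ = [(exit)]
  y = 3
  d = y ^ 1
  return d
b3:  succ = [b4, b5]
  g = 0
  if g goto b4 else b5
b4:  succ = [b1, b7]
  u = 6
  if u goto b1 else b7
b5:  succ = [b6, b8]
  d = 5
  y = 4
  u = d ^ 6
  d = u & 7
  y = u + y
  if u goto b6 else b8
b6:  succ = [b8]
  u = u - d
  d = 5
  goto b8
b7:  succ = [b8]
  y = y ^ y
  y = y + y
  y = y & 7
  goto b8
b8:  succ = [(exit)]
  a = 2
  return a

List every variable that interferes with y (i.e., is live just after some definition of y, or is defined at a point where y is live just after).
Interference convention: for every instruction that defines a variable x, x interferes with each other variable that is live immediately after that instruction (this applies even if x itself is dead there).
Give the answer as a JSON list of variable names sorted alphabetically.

Block summaries:
  b0: {a,b} / ∅
  b1: {b,y} / {b}
  b2: {d,y} / ∅
  b3: {g} / ∅
  b4: {u} / ∅
  b5: {d,u,y} / ∅
  b6: {d,u} / {d,u}
  b7: {y} / {y}
  b8: {a} / ∅

Liveness:
  b0: in=∅ out={b}
  b1: in={b} out={b,y}
  b2: in=∅ out=∅
  b3: in={b,y} out={b,y}
  b4: in={b,y} out={b,y}
  b5: in=∅ out={d,u}
  b6: in={d,u} out=∅
  b7: in={y} out=∅
  b8: in=∅ out=∅

Interference:
  a — {b}
  b — {a,g,u,y}
  d — {u,y}
  g — {b,y}
  u — {b,d,y}
  y — {b,d,g,u}

N(y) = ["b", "d", "g", "u"]

Answer: ["b", "d", "g", "u"]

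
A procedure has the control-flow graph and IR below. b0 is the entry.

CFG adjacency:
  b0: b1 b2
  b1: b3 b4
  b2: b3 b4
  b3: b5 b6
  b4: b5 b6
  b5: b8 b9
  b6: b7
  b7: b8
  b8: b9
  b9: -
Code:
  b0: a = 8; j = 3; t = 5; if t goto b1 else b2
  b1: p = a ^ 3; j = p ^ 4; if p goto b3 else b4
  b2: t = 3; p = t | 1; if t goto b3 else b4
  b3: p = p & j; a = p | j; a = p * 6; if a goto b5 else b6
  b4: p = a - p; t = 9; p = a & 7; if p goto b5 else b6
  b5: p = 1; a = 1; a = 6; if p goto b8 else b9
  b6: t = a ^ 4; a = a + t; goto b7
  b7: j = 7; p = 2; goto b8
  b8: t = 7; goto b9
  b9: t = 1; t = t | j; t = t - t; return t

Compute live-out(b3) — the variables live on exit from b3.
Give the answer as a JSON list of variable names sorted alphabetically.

def/use:
  b0: {a,j,t} / ∅
  b1: {j,p} / {a}
  b2: {p,t} / ∅
  b3: {a,p} / {j,p}
  b4: {p,t} / {a,p}
  b5: {a,p} / ∅
  b6: {a,t} / {a}
  b7: {j,p} / ∅
  b8: {t} / ∅
  b9: {t} / {j}

Live sets:
  b0 li=∅ lo={a,j}
  b1 li={a} lo={a,j,p}
  b2 li={a,j} lo={a,j,p}
  b3 li={j,p} lo={a,j}
  b4 li={a,j,p} lo={a,j}
  b5 li={j} lo={j}
  b6 li={a} lo=∅
  b7 li=∅ lo={j}
  b8 li={j} lo={j}
  b9 li={j} lo=∅

live-out(b3) = ["a", "j"]

Answer: ["a", "j"]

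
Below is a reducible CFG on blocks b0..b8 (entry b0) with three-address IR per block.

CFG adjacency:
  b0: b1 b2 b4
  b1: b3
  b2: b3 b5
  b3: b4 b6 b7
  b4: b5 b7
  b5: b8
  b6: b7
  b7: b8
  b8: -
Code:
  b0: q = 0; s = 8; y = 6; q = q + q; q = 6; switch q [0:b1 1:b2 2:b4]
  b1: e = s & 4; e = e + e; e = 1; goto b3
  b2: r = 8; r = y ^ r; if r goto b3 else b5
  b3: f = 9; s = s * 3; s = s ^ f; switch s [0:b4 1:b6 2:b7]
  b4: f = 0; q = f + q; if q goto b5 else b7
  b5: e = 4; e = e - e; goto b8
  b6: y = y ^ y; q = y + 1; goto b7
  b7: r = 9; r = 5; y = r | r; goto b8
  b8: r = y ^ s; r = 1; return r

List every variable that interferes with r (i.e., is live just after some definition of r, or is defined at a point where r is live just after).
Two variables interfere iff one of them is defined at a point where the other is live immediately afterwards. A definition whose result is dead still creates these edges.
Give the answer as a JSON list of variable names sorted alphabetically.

Answer: ["q", "s", "y"]

Derivation:
Block summaries:
  b0 def {q,s,y} use ∅
  b1 def {e} use {s}
  b2 def {r} use {y}
  b3 def {f,s} use {s}
  b4 def {f,q} use {q}
  b5 def {e} use ∅
  b6 def {q,y} use {y}
  b7 def {r,y} use ∅
  b8 def {r} use {s,y}

Backward fixpoint:
  b0 li=∅ lo={q,s,y}
  b1 li={q,s,y} lo={q,s,y}
  b2 li={q,s,y} lo={q,s,y}
  b3 li={q,s,y} lo={q,s,y}
  b4 li={q,s,y} lo={s,y}
  b5 li={s,y} lo={s,y}
  b6 li={s,y} lo={s}
  b7 li={s} lo={s,y}
  b8 li={s,y} lo=∅

Interference:
  e: {q,s,y}
  f: {q,s,y}
  q: {e,f,r,s,y}
  r: {q,s,y}
  s: {e,f,q,r,y}
  y: {e,f,q,r,s}

N(r) = ["q", "s", "y"]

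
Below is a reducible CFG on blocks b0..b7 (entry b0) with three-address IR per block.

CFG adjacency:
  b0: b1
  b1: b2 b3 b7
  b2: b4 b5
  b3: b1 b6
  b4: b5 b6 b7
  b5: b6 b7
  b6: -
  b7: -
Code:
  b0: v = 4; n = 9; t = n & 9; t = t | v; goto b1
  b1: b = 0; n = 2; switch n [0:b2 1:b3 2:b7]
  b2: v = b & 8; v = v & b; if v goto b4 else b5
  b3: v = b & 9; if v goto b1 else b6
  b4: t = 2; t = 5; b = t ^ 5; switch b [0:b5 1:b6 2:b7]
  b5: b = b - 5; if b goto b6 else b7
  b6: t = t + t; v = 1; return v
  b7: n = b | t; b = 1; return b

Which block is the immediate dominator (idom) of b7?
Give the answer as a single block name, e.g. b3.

Answer: b1

Analysis:
idom tree: b1←b0 b2←b1 b3←b1 b4←b2 b5←b2 b6←b1 b7←b1
Dom∩ at merges:
  b1: preds {b0,b3}: {b0} ∩ {b0,b1,b3} = {b0}; idom=b0
  b5: preds {b2,b4}: {b0,b1,b2} ∩ {b0,b1,b2,b4} = {b0,b1,b2}; idom=b2
  b6: preds {b3,b4,b5}: {b0,b1,b3} ∩ {b0,b1,b2,b4} ∩ {b0,b1,b2,b5} = {b0,b1}; idom=b1
  b7: preds {b1,b4,b5}: {b0,b1} ∩ {b0,b1,b2,b4} ∩ {b0,b1,b2,b5} = {b0,b1}; idom=b1

idom(b7) = b1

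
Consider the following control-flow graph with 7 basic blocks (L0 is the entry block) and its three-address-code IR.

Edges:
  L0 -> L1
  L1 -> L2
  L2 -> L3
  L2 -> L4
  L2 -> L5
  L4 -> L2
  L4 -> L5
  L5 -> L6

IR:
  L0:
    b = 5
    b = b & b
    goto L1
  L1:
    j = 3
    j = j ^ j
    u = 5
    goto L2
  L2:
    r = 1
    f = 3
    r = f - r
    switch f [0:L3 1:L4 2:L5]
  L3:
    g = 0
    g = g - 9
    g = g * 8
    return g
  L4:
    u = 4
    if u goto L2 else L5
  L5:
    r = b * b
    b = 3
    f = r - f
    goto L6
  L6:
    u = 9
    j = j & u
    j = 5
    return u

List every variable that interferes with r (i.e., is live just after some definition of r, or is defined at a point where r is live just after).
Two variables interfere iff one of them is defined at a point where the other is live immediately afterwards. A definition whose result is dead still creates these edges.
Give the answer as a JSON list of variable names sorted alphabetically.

Answer: ["b", "f", "j"]

Working:
Per-block:
  L0: {b} / ∅
  L1: {j,u} / ∅
  L2: {f,r} / ∅
  L3: {g} / ∅
  L4: {u} / ∅
  L5: {b,f,r} / {b,f}
  L6: {j,u} / {j}

Backward fixpoint:
  live L0: ∅→{b}
  live L1: {b}→{b,j}
  live L2: {b,j}→{b,f,j}
  live L3: ∅→∅
  live L4: {b,f,j}→{b,f,j}
  live L5: {b,f,j}→{j}
  live L6: {j}→∅

Interfere edges:
  b: {f,j,r,u}
  f: {b,j,r,u}
  g: ∅
  j: {b,f,r,u}
  r: {b,f,j}
  u: {b,f,j}

N(r) = ["b", "f", "j"]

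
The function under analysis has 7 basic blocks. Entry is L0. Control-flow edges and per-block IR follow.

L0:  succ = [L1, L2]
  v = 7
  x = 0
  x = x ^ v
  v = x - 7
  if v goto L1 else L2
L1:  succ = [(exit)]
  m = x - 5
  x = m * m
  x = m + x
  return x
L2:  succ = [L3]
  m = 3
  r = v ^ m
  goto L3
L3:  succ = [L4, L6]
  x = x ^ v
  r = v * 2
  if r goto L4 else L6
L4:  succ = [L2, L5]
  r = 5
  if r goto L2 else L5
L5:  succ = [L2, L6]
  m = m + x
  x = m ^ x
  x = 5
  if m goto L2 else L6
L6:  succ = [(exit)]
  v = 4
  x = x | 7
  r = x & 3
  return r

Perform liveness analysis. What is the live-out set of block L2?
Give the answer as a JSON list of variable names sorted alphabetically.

Answer: ["m", "v", "x"]

Working:
Per-block:
  L0: def={v,x} ue=∅
  L1: def={m,x} ue={x}
  L2: def={m,r} ue={v}
  L3: def={r,x} ue={v,x}
  L4: def={r} ue=∅
  L5: def={m,x} ue={m,x}
  L6: def={r,v,x} ue={x}

Backward fixpoint:
  L0 li=∅ lo={v,x}
  L1 li={x} lo=∅
  L2 li={v,x} lo={m,v,x}
  L3 li={m,v,x} lo={m,v,x}
  L4 li={m,v,x} lo={m,v,x}
  L5 li={m,v,x} lo={v,x}
  L6 li={x} lo=∅

live-out(L2) = ["m", "v", "x"]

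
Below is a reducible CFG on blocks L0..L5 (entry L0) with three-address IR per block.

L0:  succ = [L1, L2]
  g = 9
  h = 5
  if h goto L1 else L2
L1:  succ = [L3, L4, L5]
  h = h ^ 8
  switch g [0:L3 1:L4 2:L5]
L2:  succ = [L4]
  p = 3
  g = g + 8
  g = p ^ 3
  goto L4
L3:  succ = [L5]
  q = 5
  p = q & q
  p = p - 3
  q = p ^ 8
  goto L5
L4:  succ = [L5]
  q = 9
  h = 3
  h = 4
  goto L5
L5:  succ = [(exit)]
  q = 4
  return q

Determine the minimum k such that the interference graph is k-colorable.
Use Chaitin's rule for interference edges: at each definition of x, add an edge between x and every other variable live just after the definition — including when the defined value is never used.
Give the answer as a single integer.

Per-block:
  L0: def={g,h} ue=∅
  L1: def={h} ue={g,h}
  L2: def={g,p} ue={g}
  L3: def={p,q} ue=∅
  L4: def={h,q} ue=∅
  L5: def={q} ue=∅

Liveness:
  L0: in=∅ out={g,h}
  L1: in={g,h} out=∅
  L2: in={g} out=∅
  L3: in=∅ out=∅
  L4: in=∅ out=∅
  L5: in=∅ out=∅

Interference:
  g: {h,p}
  h: {g}
  p: {g}
  q: ∅

Registers:
  lower bound: {g,h} mutually conflict ⇒ χ ≥ 2
  2-colouring: R0={g,q}  R1={h,p}
  χ = 2

Answer: 2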